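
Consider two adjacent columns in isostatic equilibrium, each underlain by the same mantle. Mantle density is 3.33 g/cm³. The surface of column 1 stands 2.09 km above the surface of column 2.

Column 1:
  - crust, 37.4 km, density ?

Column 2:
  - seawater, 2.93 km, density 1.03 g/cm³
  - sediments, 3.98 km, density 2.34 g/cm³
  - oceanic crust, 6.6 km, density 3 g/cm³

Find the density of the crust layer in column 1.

Take the compensation level at the base of the deeper column (depth z_c below the surface of column 1) and equate Σ ρ_i t_i down to z_c; mantle fills any gap and the z_c terms cancel.
Column 1: 37.4×ρ + (z_c − 37.4)×3.33
Column 2: 2.09×0 + 2.93×1.03 + 3.98×2.34 + 6.6×3 + (z_c − 2.09 − 13.51)×3.33
The z_c×3.33 term appears on both sides and cancels. Collect the known terms of each column as K = Σ(ρt)_known − 3.33 × (depth of known layers): K_1 = 0 − 3.33×37.4 = −124.542; K_2 = 32.1311 − 3.33×(2.09 + 13.51) = −19.8169.
Balance: K_1 + 37.4×ρ = K_2, so ρ = (K_2 − K_1)/37.4 = 104.725/37.4 = 2.8 g/cm³.

2.8 g/cm³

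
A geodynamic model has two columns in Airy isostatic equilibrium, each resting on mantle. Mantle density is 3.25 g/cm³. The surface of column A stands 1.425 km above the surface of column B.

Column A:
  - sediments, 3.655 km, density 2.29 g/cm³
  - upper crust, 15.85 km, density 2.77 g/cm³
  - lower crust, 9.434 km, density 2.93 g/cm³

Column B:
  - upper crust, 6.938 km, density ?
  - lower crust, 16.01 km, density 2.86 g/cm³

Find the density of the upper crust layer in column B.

Take the compensation level at the base of the deeper column (depth z_c below the surface of column A) and equate Σ ρ_i t_i down to z_c; mantle fills any gap and the z_c terms cancel.
Column A: 3.655×2.29 + 15.85×2.77 + 9.434×2.93 + (z_c − 28.939)×3.25
Column B: 1.425×0 + 6.938×ρ + 16.01×2.86 + (z_c − 1.425 − 22.948)×3.25
The z_c×3.25 term appears on both sides and cancels. Collect the known terms of each column as K = Σ(ρt)_known − 3.25 × (depth of known layers): K_A = 79.91607 − 3.25×28.939 = −14.13568; K_B = 45.7886 − 3.25×(1.425 + 22.948) = −33.42365.
Balance: K_A = K_B + 6.938×ρ, so ρ = (K_A − K_B)/6.938 = 19.288/6.938 = 2.78 g/cm³.

2.78 g/cm³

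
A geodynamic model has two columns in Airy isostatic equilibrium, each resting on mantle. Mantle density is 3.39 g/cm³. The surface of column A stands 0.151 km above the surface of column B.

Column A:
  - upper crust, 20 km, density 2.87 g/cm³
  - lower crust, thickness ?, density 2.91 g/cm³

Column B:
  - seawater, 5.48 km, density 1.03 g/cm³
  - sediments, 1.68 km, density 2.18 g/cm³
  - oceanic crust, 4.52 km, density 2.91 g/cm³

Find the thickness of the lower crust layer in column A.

Take the compensation level at the base of the deeper column (depth z_c below the surface of column A) and equate Σ ρ_i t_i down to z_c; mantle fills any gap and the z_c terms cancel.
Column A: 20×2.87 + x×2.91 + (z_c − 20 − x)×3.39
Column B: 0.151×0 + 5.48×1.03 + 1.68×2.18 + 4.52×2.91 + (z_c − 0.151 − 11.68)×3.39
The z_c×3.39 term appears on both sides and cancels. Collect the known terms of each column as K = Σ(ρt)_known − 3.39 × (depth of known layers): K_A = 57.4 − 3.39×20 = −10.4; K_B = 22.46 − 3.39×(0.151 + 11.68) = −17.64709.
Balance: K_A − x×(3.39 − 2.91) = K_B, so x = (K_A − K_B)/(3.39 − 2.91) = 7.24709/0.48 = 15.1 km.

15.1 km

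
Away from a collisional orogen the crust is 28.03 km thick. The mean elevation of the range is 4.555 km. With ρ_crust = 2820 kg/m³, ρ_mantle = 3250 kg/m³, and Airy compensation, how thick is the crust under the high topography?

Root depth r = h ρ_c / (ρ_m − ρ_c) = 4.555 km × 2820 / 430 = 29.87 km.
Total thickness = T + h + r = 28.03 km + 4.555 km + 29.87 km = 62.5 km.

62.5 km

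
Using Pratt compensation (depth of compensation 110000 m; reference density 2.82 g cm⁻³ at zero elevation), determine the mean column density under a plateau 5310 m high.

2.69 g cm⁻³

Pratt balance: ρ_ref D = ρ (D + h).
ρ = ρ_ref D/(D + h) = 2.82 × 110000 m/(110000 m + 5310 m) = 2.69 g cm⁻³.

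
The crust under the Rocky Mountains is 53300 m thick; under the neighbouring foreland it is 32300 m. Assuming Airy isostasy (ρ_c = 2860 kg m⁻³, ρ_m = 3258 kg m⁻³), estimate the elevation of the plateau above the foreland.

2570 m

Excess crust Δ = 53300 m − 32300 m = 21000 m, split between elevation h and root r with h + r = Δ.
Airy balance ρ_c h = (ρ_m − ρ_c) r gives r = h ρ_c/(ρ_m − ρ_c), so h (1 + ρ_c/(ρ_m − ρ_c)) = Δ, i.e. h = Δ (ρ_m − ρ_c)/ρ_m.
h = 21000 m × 398/3258 = 2570 m.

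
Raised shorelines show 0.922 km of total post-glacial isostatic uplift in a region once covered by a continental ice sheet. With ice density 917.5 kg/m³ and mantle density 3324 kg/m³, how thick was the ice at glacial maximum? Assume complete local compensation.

u = t ρ_ice/ρ_m → t = u ρ_m/ρ_ice = 0.922 km × 3324/917.5 = 3.34 km.

3.34 km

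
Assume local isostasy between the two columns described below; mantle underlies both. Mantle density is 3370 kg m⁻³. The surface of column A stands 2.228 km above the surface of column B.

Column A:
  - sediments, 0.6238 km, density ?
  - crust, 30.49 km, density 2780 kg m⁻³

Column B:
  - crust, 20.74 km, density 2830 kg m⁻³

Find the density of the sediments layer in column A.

2220 kg m⁻³

Take the compensation level at the base of the deeper column (depth z_c below the surface of column A) and equate Σ ρ_i t_i down to z_c; mantle fills any gap and the z_c terms cancel.
Column A: 0.6238×ρ + 30.49×2780 + (z_c − 31.1138)×3370
Column B: 2.228×0 + 20.74×2830 + (z_c − 2.228 − 20.74)×3370
The z_c×3370 term appears on both sides and cancels. Collect the known terms of each column as K = Σ(ρt)_known − 3370 × (depth of known layers): K_A = 84762.2 − 3370×31.1138 = −20091.306; K_B = 58694.2 − 3370×(2.228 + 20.74) = −18707.96.
Balance: K_A + 0.6238×ρ = K_B, so ρ = (K_B − K_A)/0.6238 = 1383.35/0.6238 = 2220 kg m⁻³.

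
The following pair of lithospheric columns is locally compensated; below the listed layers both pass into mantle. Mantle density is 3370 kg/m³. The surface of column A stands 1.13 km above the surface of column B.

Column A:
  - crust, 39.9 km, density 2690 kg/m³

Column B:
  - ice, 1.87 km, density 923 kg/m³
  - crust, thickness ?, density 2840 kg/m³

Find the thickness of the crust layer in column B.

35.4 km

Take the compensation level at the base of the deeper column (depth z_c below the surface of column A) and equate Σ ρ_i t_i down to z_c; mantle fills any gap and the z_c terms cancel.
Column A: 39.9×2690 + (z_c − 39.9)×3370
Column B: 1.13×0 + 1.87×923 + x×2840 + (z_c − 1.13 − 1.87 − x)×3370
The z_c×3370 term appears on both sides and cancels. Collect the known terms of each column as K = Σ(ρt)_known − 3370 × (depth of known layers): K_A = 107331 − 3370×39.9 = −27132; K_B = 1726.01 − 3370×(1.13 + 1.87) = −8383.99.
Balance: K_A = K_B − x×(3370 − 2840), so x = (K_B − K_A)/(3370 − 2840) = 18748/530 = 35.4 km.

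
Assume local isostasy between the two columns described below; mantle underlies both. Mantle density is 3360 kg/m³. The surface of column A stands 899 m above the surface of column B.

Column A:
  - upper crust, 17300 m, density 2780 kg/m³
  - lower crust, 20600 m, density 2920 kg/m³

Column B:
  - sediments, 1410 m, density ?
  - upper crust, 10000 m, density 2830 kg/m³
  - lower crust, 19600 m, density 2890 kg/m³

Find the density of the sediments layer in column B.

2250 kg/m³

Take the compensation level at the base of the deeper column (depth z_c below the surface of column A) and equate Σ ρ_i t_i down to z_c; mantle fills any gap and the z_c terms cancel.
Column A: 17300×2780 + 20600×2920 + (z_c − 37900)×3360
Column B: 899×0 + 1410×ρ + 10000×2830 + 19600×2890 + (z_c − 899 − 31010)×3360
The z_c×3360 term appears on both sides and cancels. Collect the known terms of each column as K = Σ(ρt)_known − 3360 × (depth of known layers): K_A = 108246000 − 3360×37900 = −19098000; K_B = 84944000 − 3360×(899 + 31010) = −22270240.
Balance: K_A = K_B + 1410×ρ, so ρ = (K_A − K_B)/1410 = 3172240/1410 = 2250 kg/m³.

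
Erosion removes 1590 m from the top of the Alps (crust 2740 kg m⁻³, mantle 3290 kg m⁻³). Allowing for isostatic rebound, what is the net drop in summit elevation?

266 m

Rebound u = e ρ_c/ρ_m = 1590 m × 2740/3290 = 1324 m.
Net surface drop = e − u = 1590 m − 1324 m = e (ρ_m − ρ_c)/ρ_m = 266 m.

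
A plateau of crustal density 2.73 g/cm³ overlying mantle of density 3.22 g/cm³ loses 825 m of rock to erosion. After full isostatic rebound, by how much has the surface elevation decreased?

Rebound u = e ρ_c/ρ_m = 825 m × 2.73/3.22 = 699.5 m.
Net surface drop = e − u = 825 m − 699.5 m = e (ρ_m − ρ_c)/ρ_m = 126 m.

126 m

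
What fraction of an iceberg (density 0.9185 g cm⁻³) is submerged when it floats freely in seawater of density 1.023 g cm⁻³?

Submerged fraction = ρ_obj/ρ_fluid = 0.9185/1.023 = 0.898.

0.898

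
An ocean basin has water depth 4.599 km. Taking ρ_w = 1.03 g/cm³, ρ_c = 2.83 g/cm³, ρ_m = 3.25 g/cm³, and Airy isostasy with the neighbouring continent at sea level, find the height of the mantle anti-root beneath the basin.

19.7 km

By Archimedes' principle applied to the lithosphere: replacing crust with seawater at the top is compensated by replacing crust with mantle at the base: d (ρ_c − ρ_w) = a (ρ_m − ρ_c).
a = d (ρ_c − ρ_w)/(ρ_m − ρ_c) = 4.599 km × 1.8/0.42 = 19.7 km.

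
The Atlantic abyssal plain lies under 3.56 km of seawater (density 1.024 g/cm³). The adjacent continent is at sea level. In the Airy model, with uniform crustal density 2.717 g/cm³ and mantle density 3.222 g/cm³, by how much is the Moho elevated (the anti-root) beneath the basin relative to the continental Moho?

11.9 km

For local isostatic compensation: replacing crust with seawater at the top is compensated by replacing crust with mantle at the base: d (ρ_c − ρ_w) = a (ρ_m − ρ_c).
a = d (ρ_c − ρ_w)/(ρ_m − ρ_c) = 3.56 km × 1.693/0.505 = 11.9 km.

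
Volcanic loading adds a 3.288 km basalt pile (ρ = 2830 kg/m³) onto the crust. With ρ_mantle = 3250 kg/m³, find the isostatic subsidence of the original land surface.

Subaerial loading: s = t ρ_load / ρ_m.
s = 3.288 km × 2830/3250 = 2.86 km.

2.86 km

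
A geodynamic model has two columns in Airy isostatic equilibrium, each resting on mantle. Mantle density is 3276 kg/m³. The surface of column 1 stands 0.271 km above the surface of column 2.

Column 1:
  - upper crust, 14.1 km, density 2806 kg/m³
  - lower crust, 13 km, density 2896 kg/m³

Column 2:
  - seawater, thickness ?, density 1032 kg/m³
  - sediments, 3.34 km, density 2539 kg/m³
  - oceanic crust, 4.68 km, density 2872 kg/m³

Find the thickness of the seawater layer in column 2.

2.82 km

Take the compensation level at the base of the deeper column (depth z_c below the surface of column 1) and equate Σ ρ_i t_i down to z_c; mantle fills any gap and the z_c terms cancel.
Column 1: 14.1×2806 + 13×2896 + (z_c − 27.1)×3276
Column 2: 0.271×0 + x×1032 + 3.34×2539 + 4.68×2872 + (z_c − 0.271 − 8.02 − x)×3276
The z_c×3276 term appears on both sides and cancels. Collect the known terms of each column as K = Σ(ρt)_known − 3276 × (depth of known layers): K_1 = 77212.6 − 3276×27.1 = −11567; K_2 = 21921.22 − 3276×(0.271 + 8.02) = −5240.096.
Balance: K_1 = K_2 − x×(3276 − 1032), so x = (K_2 − K_1)/(3276 − 1032) = 6326.9/2244 = 2.82 km.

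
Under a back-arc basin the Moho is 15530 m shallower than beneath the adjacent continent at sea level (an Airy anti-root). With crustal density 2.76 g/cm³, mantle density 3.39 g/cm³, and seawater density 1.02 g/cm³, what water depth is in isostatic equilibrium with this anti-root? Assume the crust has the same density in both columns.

Replacing a thickness d of crust by seawater at the top must be balanced by replacing crust with mantle at the base: d (ρ_c − ρ_w) = a (ρ_m − ρ_c).
d = a (ρ_m − ρ_c)/(ρ_c − ρ_w) = 15530 m × 0.63/1.74 = 5620 m.

5620 m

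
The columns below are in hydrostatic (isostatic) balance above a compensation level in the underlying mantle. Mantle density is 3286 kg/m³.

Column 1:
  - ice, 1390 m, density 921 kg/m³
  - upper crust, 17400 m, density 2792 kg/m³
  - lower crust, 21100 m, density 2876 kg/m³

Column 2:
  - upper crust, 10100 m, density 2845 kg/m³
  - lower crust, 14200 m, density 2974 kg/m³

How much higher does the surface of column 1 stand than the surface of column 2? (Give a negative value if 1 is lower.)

3550 m

For any compensation level in the mantle, the mantle terms cancel and isostasy reduces to e = (Σt_1 − Σt_2) − (Σ(ρt)_1 − Σ(ρt)_2) / ρ_m.
Σt_1 = 39890 m; Σt_2 = 24300 m; Σ(ρt)_1 = 110544590; Σ(ρt)_2 = 70965300 (in m·kg/m³).
e = (39890 − 24300) − (110544590 − 70965300) / 3286 = 3550 m.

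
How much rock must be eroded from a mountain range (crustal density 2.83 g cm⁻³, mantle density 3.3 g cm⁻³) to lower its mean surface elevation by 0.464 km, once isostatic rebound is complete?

Net drop Δ = e − u = e − e ρ_c/ρ_m = e (ρ_m − ρ_c)/ρ_m.
e = Δ ρ_m/(ρ_m − ρ_c) = 0.464 km × 3.3/0.47 = 3.26 km.

3.26 km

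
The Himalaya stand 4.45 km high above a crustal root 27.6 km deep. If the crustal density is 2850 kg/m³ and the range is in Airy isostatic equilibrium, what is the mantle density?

Airy balance: ρ_c h = (ρ_m − ρ_c) r → ρ_m = ρ_c (1 + h/r).
ρ_m = 2850 × (1 + 4.45 km/27.6 km) = 3310 kg/m³.

3310 kg/m³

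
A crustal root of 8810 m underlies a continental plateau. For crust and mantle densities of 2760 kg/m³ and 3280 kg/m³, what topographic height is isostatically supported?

1660 m

For local isostatic compensation: ρ_c h = (ρ_m − ρ_c) r.
h = r (ρ_m − ρ_c) / ρ_c = 8810 m × (3280 − 2760) / 2760 = 1660 m.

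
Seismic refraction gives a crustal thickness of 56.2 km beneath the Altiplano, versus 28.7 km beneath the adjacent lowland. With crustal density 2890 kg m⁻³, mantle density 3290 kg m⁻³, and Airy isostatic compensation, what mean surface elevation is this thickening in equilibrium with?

Excess crust Δ = 56.2 km − 28.7 km = 27.5 km, split between elevation h and root r with h + r = Δ.
Airy balance ρ_c h = (ρ_m − ρ_c) r gives r = h ρ_c/(ρ_m − ρ_c), so h (1 + ρ_c/(ρ_m − ρ_c)) = Δ, i.e. h = Δ (ρ_m − ρ_c)/ρ_m.
h = 27.5 km × 400/3290 = 3.34 km.

3.34 km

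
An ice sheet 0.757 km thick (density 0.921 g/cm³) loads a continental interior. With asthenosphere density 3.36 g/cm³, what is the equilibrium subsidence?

0.207 km

Isostatic balance requires: the ice load ρ_ice t is balanced by mantle displaced below, ρ_m s.
s = t ρ_ice / ρ_m = 0.757 km × 0.921/3.36 = 0.207 km.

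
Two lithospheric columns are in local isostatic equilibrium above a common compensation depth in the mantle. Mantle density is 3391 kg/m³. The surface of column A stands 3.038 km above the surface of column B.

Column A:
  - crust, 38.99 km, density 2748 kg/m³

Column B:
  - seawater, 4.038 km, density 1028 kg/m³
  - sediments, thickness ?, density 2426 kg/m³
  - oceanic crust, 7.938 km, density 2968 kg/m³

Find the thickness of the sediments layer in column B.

1.94 km

Take the compensation level at the base of the deeper column (depth z_c below the surface of column A) and equate Σ ρ_i t_i down to z_c; mantle fills any gap and the z_c terms cancel.
Column A: 38.99×2748 + (z_c − 38.99)×3391
Column B: 3.038×0 + 4.038×1028 + x×2426 + 7.938×2968 + (z_c − 3.038 − 11.976 − x)×3391
The z_c×3391 term appears on both sides and cancels. Collect the known terms of each column as K = Σ(ρt)_known − 3391 × (depth of known layers): K_A = 107144.52 − 3391×38.99 = −25070.57; K_B = 27711.048 − 3391×(3.038 + 11.976) = −23201.426.
Balance: K_A = K_B − x×(3391 − 2426), so x = (K_B − K_A)/(3391 − 2426) = 1869.14/965 = 1.94 km.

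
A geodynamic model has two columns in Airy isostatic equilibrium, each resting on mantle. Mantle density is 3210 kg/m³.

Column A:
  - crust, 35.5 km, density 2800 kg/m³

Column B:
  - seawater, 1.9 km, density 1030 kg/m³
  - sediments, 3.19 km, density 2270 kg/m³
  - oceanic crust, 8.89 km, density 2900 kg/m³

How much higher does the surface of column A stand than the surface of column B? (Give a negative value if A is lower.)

For any compensation level in the mantle, the mantle terms cancel and isostasy reduces to e = (Σt_A − Σt_B) − (Σ(ρt)_A − Σ(ρt)_B) / ρ_m.
Σt_A = 35.5 km; Σt_B = 13.98 km; Σ(ρt)_A = 99400; Σ(ρt)_B = 34979.3 (in km·kg/m³).
e = (35.5 − 13.98) − (99400 − 34979.3) / 3210 = 1.45 km.

1.45 km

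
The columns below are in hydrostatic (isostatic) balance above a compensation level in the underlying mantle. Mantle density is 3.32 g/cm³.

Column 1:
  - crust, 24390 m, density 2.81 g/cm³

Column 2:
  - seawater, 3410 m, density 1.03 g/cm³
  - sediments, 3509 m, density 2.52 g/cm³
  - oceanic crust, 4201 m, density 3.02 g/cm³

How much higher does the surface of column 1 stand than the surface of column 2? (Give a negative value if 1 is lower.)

For any compensation level in the mantle, the mantle terms cancel and isostasy reduces to e = (Σt_1 − Σt_2) − (Σ(ρt)_1 − Σ(ρt)_2) / ρ_m.
Σt_1 = 24390 m; Σt_2 = 11120 m; Σ(ρt)_1 = 68535.9; Σ(ρt)_2 = 25042 (in m·g/cm³).
e = (24390 − 11120) − (68535.9 − 25042) / 3.32 = 169 m.

169 m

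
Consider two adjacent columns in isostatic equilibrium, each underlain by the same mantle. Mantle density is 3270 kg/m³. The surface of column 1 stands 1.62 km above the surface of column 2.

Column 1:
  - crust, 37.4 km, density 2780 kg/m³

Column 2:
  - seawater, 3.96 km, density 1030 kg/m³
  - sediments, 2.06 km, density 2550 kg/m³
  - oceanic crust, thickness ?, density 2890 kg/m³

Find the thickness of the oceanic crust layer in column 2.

Take the compensation level at the base of the deeper column (depth z_c below the surface of column 1) and equate Σ ρ_i t_i down to z_c; mantle fills any gap and the z_c terms cancel.
Column 1: 37.4×2780 + (z_c − 37.4)×3270
Column 2: 1.62×0 + 3.96×1030 + 2.06×2550 + x×2890 + (z_c − 1.62 − 6.02 − x)×3270
The z_c×3270 term appears on both sides and cancels. Collect the known terms of each column as K = Σ(ρt)_known − 3270 × (depth of known layers): K_1 = 103972 − 3270×37.4 = −18326; K_2 = 9331.8 − 3270×(1.62 + 6.02) = −15651.
Balance: K_1 = K_2 − x×(3270 − 2890), so x = (K_2 − K_1)/(3270 − 2890) = 2675/380 = 7.04 km.

7.04 km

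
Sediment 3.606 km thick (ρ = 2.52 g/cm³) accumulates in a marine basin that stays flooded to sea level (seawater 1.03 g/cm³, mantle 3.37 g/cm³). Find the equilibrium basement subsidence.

2.3 km

Submarine loading: the sediment displaces seawater, and the subsidence is in turn flooded, so s (ρ_m − ρ_w) = t (ρ_sed − ρ_w).
s = 3.606 km × (2.52 − 1.03) / (3.37 − 1.03) = 2.3 km.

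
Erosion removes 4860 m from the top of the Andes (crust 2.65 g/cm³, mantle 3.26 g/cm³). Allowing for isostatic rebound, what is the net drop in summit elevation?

Rebound u = e ρ_c/ρ_m = 4860 m × 2.65/3.26 = 3951 m.
Net surface drop = e − u = 4860 m − 3951 m = e (ρ_m − ρ_c)/ρ_m = 909 m.

909 m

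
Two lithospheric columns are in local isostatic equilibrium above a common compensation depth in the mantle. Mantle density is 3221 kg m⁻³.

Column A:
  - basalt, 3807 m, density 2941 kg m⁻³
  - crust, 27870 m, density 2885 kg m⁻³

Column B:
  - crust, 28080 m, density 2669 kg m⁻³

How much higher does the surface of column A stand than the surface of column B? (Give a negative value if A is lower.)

−1570 m

For any compensation level in the mantle, the mantle terms cancel and isostasy reduces to e = (Σt_A − Σt_B) − (Σ(ρt)_A − Σ(ρt)_B) / ρ_m.
Σt_A = 31677 m; Σt_B = 28080 m; Σ(ρt)_A = 91601337; Σ(ρt)_B = 74945520 (in m·kg m⁻³).
e = (31677 − 28080) − (91601337 − 74945520) / 3221 = −1570 m.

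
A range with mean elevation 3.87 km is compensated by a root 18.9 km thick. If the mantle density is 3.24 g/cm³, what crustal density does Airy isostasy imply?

ρ_c h = (ρ_m − ρ_c) r → ρ_c (h + r) = ρ_m r → ρ_c = ρ_m r / (h + r).
ρ_c = 3.24 × 18.9 km / (3.87 km + 18.9 km) = 2.69 g/cm³.

2.69 g/cm³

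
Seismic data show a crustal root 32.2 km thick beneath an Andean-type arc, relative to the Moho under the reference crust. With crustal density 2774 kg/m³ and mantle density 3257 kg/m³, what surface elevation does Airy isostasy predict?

5.61 km

In Airy isostatic equilibrium: ρ_c h = (ρ_m − ρ_c) r.
h = r (ρ_m − ρ_c) / ρ_c = 32.2 km × (3257 − 2774) / 2774 = 5.61 km.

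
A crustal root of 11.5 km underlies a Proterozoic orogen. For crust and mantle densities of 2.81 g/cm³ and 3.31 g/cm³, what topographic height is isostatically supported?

2.05 km

For local isostatic compensation: ρ_c h = (ρ_m − ρ_c) r.
h = r (ρ_m − ρ_c) / ρ_c = 11.5 km × (3.31 − 2.81) / 2.81 = 2.05 km.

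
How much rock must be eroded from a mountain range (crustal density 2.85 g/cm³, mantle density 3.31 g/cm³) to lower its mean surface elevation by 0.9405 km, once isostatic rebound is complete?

Net drop Δ = e − u = e − e ρ_c/ρ_m = e (ρ_m − ρ_c)/ρ_m.
e = Δ ρ_m/(ρ_m − ρ_c) = 0.9405 km × 3.31/0.46 = 6.77 km.

6.77 km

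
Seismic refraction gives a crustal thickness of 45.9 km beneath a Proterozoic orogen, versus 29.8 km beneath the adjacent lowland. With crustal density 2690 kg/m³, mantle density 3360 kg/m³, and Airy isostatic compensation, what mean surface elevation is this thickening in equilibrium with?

3.21 km

Excess crust Δ = 45.9 km − 29.8 km = 16.1 km, split between elevation h and root r with h + r = Δ.
Airy balance ρ_c h = (ρ_m − ρ_c) r gives r = h ρ_c/(ρ_m − ρ_c), so h (1 + ρ_c/(ρ_m − ρ_c)) = Δ, i.e. h = Δ (ρ_m − ρ_c)/ρ_m.
h = 16.1 km × 670/3360 = 3.21 km.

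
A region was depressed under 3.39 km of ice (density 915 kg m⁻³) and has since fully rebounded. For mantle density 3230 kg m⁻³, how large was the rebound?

Removing the load lets mantle flow back in; uplift u satisfies ρ_ice t = ρ_m u.
u = t ρ_ice/ρ_m = 3.39 km × 915/3230 = 0.96 km.

0.96 km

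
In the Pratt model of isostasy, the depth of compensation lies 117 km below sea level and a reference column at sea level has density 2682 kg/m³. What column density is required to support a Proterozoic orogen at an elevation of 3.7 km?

2600 kg/m³

Pratt balance: ρ_ref D = ρ (D + h).
ρ = ρ_ref D/(D + h) = 2682 × 117 km/(117 km + 3.7 km) = 2600 kg/m³.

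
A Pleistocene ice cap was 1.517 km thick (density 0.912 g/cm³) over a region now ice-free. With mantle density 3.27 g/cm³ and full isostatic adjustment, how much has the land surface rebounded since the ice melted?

Removing the load lets mantle flow back in; uplift u satisfies ρ_ice t = ρ_m u.
u = t ρ_ice/ρ_m = 1.517 km × 0.912/3.27 = 0.423 km.

0.423 km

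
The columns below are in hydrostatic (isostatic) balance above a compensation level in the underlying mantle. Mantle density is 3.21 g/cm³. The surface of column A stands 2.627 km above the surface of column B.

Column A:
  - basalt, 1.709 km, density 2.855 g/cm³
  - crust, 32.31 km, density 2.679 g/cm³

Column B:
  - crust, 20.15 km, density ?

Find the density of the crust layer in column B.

Take the compensation level at the base of the deeper column (depth z_c below the surface of column A) and equate Σ ρ_i t_i down to z_c; mantle fills any gap and the z_c terms cancel.
Column A: 1.709×2.855 + 32.31×2.679 + (z_c − 34.019)×3.21
Column B: 2.627×0 + 20.15×ρ + (z_c − 2.627 − 20.15)×3.21
The z_c×3.21 term appears on both sides and cancels. Collect the known terms of each column as K = Σ(ρt)_known − 3.21 × (depth of known layers): K_A = 91.437685 − 3.21×34.019 = −17.763305; K_B = 0 − 3.21×(2.627 + 20.15) = −73.11417.
Balance: K_A = K_B + 20.15×ρ, so ρ = (K_A − K_B)/20.15 = 55.3509/20.15 = 2.75 g/cm³.

2.75 g/cm³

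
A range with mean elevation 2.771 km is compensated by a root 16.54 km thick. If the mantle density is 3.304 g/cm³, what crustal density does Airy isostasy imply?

2.83 g/cm³

ρ_c h = (ρ_m − ρ_c) r → ρ_c (h + r) = ρ_m r → ρ_c = ρ_m r / (h + r).
ρ_c = 3.304 × 16.54 km / (2.771 km + 16.54 km) = 2.83 g/cm³.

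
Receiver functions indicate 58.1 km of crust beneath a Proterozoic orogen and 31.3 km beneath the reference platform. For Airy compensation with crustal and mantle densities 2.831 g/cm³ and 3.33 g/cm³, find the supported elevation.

Excess crust Δ = 58.1 km − 31.3 km = 26.8 km, split between elevation h and root r with h + r = Δ.
Airy balance ρ_c h = (ρ_m − ρ_c) r gives r = h ρ_c/(ρ_m − ρ_c), so h (1 + ρ_c/(ρ_m − ρ_c)) = Δ, i.e. h = Δ (ρ_m − ρ_c)/ρ_m.
h = 26.8 km × 0.499/3.33 = 4.02 km.

4.02 km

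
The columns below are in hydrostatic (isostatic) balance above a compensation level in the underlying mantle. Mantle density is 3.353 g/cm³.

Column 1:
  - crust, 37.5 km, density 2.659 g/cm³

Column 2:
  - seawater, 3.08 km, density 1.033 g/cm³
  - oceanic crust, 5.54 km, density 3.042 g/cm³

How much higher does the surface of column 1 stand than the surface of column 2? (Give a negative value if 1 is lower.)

5.12 km

For any compensation level in the mantle, the mantle terms cancel and isostasy reduces to e = (Σt_1 − Σt_2) − (Σ(ρt)_1 − Σ(ρt)_2) / ρ_m.
Σt_1 = 37.5 km; Σt_2 = 8.62 km; Σ(ρt)_1 = 99.7125; Σ(ρt)_2 = 20.03432 (in km·g/cm³).
e = (37.5 − 8.62) − (99.7125 − 20.03432) / 3.353 = 5.12 km.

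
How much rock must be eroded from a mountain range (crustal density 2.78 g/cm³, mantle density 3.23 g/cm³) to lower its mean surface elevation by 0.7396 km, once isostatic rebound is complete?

5.31 km

Net drop Δ = e − u = e − e ρ_c/ρ_m = e (ρ_m − ρ_c)/ρ_m.
e = Δ ρ_m/(ρ_m − ρ_c) = 0.7396 km × 3.23/0.45 = 5.31 km.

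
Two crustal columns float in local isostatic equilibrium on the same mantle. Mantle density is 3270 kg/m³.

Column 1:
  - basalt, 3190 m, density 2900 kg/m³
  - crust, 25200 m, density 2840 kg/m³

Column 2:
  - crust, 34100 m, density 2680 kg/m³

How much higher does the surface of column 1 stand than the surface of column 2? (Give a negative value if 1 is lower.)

−2480 m

For any compensation level in the mantle, the mantle terms cancel and isostasy reduces to e = (Σt_1 − Σt_2) − (Σ(ρt)_1 − Σ(ρt)_2) / ρ_m.
Σt_1 = 28390 m; Σt_2 = 34100 m; Σ(ρt)_1 = 80819000; Σ(ρt)_2 = 91388000 (in m·kg/m³).
e = (28390 − 34100) − (80819000 − 91388000) / 3270 = −2480 m.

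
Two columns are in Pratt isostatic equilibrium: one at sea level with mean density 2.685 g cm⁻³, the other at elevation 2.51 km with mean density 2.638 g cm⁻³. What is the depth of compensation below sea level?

141 km

ρ_ref D = ρ (D + h) → D (ρ_ref − ρ) = ρ h.
D = ρ h/(ρ_ref − ρ) = 2.638 × 2.51 km/(2.685 − 2.638) = 141 km.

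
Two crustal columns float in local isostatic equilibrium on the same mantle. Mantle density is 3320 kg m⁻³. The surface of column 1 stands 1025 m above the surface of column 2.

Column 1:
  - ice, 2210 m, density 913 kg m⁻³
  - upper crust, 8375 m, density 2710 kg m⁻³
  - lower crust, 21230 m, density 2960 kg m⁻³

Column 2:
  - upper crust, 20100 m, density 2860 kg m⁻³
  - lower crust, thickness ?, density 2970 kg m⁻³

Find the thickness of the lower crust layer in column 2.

15500 m

Take the compensation level at the base of the deeper column (depth z_c below the surface of column 1) and equate Σ ρ_i t_i down to z_c; mantle fills any gap and the z_c terms cancel.
Column 1: 2210×913 + 8375×2710 + 21230×2960 + (z_c − 31815)×3320
Column 2: 1025×0 + 20100×2860 + x×2970 + (z_c − 1025 − 20100 − x)×3320
The z_c×3320 term appears on both sides and cancels. Collect the known terms of each column as K = Σ(ρt)_known − 3320 × (depth of known layers): K_1 = 87554780 − 3320×31815 = −18071020; K_2 = 57486000 − 3320×(1025 + 20100) = −12649000.
Balance: K_1 = K_2 − x×(3320 − 2970), so x = (K_2 − K_1)/(3320 − 2970) = 5422020/350 = 15500 m.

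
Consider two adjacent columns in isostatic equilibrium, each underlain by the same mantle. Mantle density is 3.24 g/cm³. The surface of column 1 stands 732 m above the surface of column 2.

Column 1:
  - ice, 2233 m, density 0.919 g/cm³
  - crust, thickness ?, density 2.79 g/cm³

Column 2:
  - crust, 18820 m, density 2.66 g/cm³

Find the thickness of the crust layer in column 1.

Take the compensation level at the base of the deeper column (depth z_c below the surface of column 1) and equate Σ ρ_i t_i down to z_c; mantle fills any gap and the z_c terms cancel.
Column 1: 2233×0.919 + x×2.79 + (z_c − 2233 − x)×3.24
Column 2: 732×0 + 18820×2.66 + (z_c − 732 − 18820)×3.24
The z_c×3.24 term appears on both sides and cancels. Collect the known terms of each column as K = Σ(ρt)_known − 3.24 × (depth of known layers): K_1 = 2052.127 − 3.24×2233 = −5182.793; K_2 = 50061.2 − 3.24×(732 + 18820) = −13287.28.
Balance: K_1 − x×(3.24 − 2.79) = K_2, so x = (K_1 − K_2)/(3.24 − 2.79) = 8104.49/0.45 = 18000 m.

18000 m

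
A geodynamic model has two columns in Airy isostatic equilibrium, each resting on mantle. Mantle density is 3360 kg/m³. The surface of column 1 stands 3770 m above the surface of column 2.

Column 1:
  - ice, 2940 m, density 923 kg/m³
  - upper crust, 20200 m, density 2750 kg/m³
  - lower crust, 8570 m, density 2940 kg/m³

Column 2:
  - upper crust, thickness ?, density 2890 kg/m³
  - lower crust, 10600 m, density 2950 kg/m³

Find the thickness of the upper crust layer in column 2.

Take the compensation level at the base of the deeper column (depth z_c below the surface of column 1) and equate Σ ρ_i t_i down to z_c; mantle fills any gap and the z_c terms cancel.
Column 1: 2940×923 + 20200×2750 + 8570×2940 + (z_c − 31710)×3360
Column 2: 3770×0 + x×2890 + 10600×2950 + (z_c − 3770 − 10600 − x)×3360
The z_c×3360 term appears on both sides and cancels. Collect the known terms of each column as K = Σ(ρt)_known − 3360 × (depth of known layers): K_1 = 83459420 − 3360×31710 = −23086180; K_2 = 31270000 − 3360×(3770 + 10600) = −17013200.
Balance: K_1 = K_2 − x×(3360 − 2890), so x = (K_2 − K_1)/(3360 − 2890) = 6072980/470 = 12900 m.

12900 m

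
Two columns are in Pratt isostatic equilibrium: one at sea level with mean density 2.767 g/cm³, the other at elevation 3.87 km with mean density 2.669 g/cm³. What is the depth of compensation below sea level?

105 km

ρ_ref D = ρ (D + h) → D (ρ_ref − ρ) = ρ h.
D = ρ h/(ρ_ref − ρ) = 2.669 × 3.87 km/(2.767 − 2.669) = 105 km.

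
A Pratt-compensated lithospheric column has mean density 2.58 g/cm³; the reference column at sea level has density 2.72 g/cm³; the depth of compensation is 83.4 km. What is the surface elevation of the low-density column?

ρ_ref D = ρ (D + h) → h = D (ρ_ref − ρ)/ρ.
h = 83.4 km × (2.72 − 2.58)/2.58 = 4.53 km.

4.53 km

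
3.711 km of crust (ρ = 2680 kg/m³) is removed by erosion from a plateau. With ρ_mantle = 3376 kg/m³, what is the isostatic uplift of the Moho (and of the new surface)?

Unloading: uplift u = e ρ_c/ρ_m = 3.711 km × 2680/3376 = 2.95 km.

2.95 km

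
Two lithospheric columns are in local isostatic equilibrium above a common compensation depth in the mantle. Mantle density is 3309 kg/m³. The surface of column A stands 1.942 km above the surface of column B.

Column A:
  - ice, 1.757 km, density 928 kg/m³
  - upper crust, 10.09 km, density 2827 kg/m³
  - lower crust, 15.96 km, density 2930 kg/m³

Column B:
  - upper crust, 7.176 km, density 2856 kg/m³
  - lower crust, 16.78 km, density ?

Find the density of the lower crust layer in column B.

Take the compensation level at the base of the deeper column (depth z_c below the surface of column A) and equate Σ ρ_i t_i down to z_c; mantle fills any gap and the z_c terms cancel.
Column A: 1.757×928 + 10.09×2827 + 15.96×2930 + (z_c − 27.807)×3309
Column B: 1.942×0 + 7.176×2856 + 16.78×ρ + (z_c − 1.942 − 23.956)×3309
The z_c×3309 term appears on both sides and cancels. Collect the known terms of each column as K = Σ(ρt)_known − 3309 × (depth of known layers): K_A = 76917.726 − 3309×27.807 = −15095.637; K_B = 20494.656 − 3309×(1.942 + 23.956) = −65201.826.
Balance: K_A = K_B + 16.78×ρ, so ρ = (K_A − K_B)/16.78 = 50106.2/16.78 = 2990 kg/m³.

2990 kg/m³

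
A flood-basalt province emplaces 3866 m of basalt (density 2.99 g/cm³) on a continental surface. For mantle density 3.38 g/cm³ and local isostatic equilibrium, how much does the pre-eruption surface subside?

Subaerial loading: s = t ρ_load / ρ_m.
s = 3866 m × 2.99/3.38 = 3420 m.

3420 m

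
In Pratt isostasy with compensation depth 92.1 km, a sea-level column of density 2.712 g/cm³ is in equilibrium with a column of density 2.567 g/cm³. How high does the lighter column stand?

5.2 km

ρ_ref D = ρ (D + h) → h = D (ρ_ref − ρ)/ρ.
h = 92.1 km × (2.712 − 2.567)/2.567 = 5.2 km.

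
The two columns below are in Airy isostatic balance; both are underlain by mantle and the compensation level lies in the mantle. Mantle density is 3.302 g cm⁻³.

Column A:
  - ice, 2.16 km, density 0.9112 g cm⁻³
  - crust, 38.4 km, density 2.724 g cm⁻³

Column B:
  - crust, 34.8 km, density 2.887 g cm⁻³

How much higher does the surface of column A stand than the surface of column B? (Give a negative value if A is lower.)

3.91 km

For any compensation level in the mantle, the mantle terms cancel and isostasy reduces to e = (Σt_A − Σt_B) − (Σ(ρt)_A − Σ(ρt)_B) / ρ_m.
Σt_A = 40.56 km; Σt_B = 34.8 km; Σ(ρt)_A = 106.569792; Σ(ρt)_B = 100.4676 (in km·g cm⁻³).
e = (40.56 − 34.8) − (106.569792 − 100.4676) / 3.302 = 3.91 km.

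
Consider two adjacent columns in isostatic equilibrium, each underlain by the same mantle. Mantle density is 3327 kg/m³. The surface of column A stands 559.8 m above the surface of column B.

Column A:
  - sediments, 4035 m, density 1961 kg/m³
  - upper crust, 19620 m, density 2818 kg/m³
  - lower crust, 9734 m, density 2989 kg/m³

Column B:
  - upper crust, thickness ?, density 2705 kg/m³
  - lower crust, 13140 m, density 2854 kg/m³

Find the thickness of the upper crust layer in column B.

17200 m

Take the compensation level at the base of the deeper column (depth z_c below the surface of column A) and equate Σ ρ_i t_i down to z_c; mantle fills any gap and the z_c terms cancel.
Column A: 4035×1961 + 19620×2818 + 9734×2989 + (z_c − 33389)×3327
Column B: 559.8×0 + x×2705 + 13140×2854 + (z_c − 559.8 − 13140 − x)×3327
The z_c×3327 term appears on both sides and cancels. Collect the known terms of each column as K = Σ(ρt)_known − 3327 × (depth of known layers): K_A = 92296721 − 3327×33389 = −18788482; K_B = 37501560 − 3327×(559.8 + 13140) = −8077674.6.
Balance: K_A = K_B − x×(3327 − 2705), so x = (K_B − K_A)/(3327 − 2705) = 10710800/622 = 17200 m.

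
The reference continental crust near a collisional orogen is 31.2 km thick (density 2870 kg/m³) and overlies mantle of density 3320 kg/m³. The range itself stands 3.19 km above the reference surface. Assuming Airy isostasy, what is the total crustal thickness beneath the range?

54.7 km

Root depth r = h ρ_c / (ρ_m − ρ_c) = 3.19 km × 2870 / 450 = 20.35 km.
Total thickness = T + h + r = 31.2 km + 3.19 km + 20.35 km = 54.7 km.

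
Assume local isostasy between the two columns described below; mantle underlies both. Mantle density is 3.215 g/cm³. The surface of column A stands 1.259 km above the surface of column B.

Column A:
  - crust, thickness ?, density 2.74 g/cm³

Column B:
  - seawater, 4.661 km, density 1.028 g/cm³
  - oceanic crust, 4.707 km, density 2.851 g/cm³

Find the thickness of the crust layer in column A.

Take the compensation level at the base of the deeper column (depth z_c below the surface of column A) and equate Σ ρ_i t_i down to z_c; mantle fills any gap and the z_c terms cancel.
Column A: x×2.74 + (z_c − 0 − x)×3.215
Column B: 1.259×0 + 4.661×1.028 + 4.707×2.851 + (z_c − 1.259 − 9.368)×3.215
The z_c×3.215 term appears on both sides and cancels. Collect the known terms of each column as K = Σ(ρt)_known − 3.215 × (depth of known layers): K_A = 0 − 3.215×0 = 0; K_B = 18.211165 − 3.215×(1.259 + 9.368) = −15.95464.
Balance: K_A − x×(3.215 − 2.74) = K_B, so x = (K_A − K_B)/(3.215 − 2.74) = 15.9546/0.475 = 33.6 km.

33.6 km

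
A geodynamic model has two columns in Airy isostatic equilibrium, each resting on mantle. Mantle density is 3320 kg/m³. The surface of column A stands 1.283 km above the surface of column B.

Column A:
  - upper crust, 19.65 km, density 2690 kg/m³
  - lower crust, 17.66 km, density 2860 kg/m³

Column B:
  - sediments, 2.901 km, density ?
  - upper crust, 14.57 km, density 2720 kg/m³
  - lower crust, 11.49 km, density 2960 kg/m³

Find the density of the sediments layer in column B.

Take the compensation level at the base of the deeper column (depth z_c below the surface of column A) and equate Σ ρ_i t_i down to z_c; mantle fills any gap and the z_c terms cancel.
Column A: 19.65×2690 + 17.66×2860 + (z_c − 37.31)×3320
Column B: 1.283×0 + 2.901×ρ + 14.57×2720 + 11.49×2960 + (z_c − 1.283 − 28.961)×3320
The z_c×3320 term appears on both sides and cancels. Collect the known terms of each column as K = Σ(ρt)_known − 3320 × (depth of known layers): K_A = 103366.1 − 3320×37.31 = −20503.1; K_B = 73640.8 − 3320×(1.283 + 28.961) = −26769.28.
Balance: K_A = K_B + 2.901×ρ, so ρ = (K_A − K_B)/2.901 = 6266.18/2.901 = 2160 kg/m³.

2160 kg/m³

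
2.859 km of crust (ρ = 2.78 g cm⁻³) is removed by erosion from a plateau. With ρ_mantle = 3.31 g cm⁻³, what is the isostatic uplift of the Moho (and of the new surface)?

Unloading: uplift u = e ρ_c/ρ_m = 2.859 km × 2.78/3.31 = 2.4 km.

2.4 km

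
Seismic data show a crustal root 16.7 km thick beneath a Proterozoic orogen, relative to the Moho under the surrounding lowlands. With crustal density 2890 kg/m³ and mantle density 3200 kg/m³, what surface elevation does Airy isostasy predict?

Isostatic balance requires: ρ_c h = (ρ_m − ρ_c) r.
h = r (ρ_m − ρ_c) / ρ_c = 16.7 km × (3200 − 2890) / 2890 = 1.79 km.

1.79 km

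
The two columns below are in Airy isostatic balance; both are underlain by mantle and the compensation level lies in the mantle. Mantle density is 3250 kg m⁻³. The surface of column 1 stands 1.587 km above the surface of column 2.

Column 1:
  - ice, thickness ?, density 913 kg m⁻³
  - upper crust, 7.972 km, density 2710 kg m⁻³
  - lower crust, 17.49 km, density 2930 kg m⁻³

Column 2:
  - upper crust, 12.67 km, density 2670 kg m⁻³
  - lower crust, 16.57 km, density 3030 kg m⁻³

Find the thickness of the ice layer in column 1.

Take the compensation level at the base of the deeper column (depth z_c below the surface of column 1) and equate Σ ρ_i t_i down to z_c; mantle fills any gap and the z_c terms cancel.
Column 1: x×913 + 7.972×2710 + 17.49×2930 + (z_c − 25.462 − x)×3250
Column 2: 1.587×0 + 12.67×2670 + 16.57×3030 + (z_c − 1.587 − 29.24)×3250
The z_c×3250 term appears on both sides and cancels. Collect the known terms of each column as K = Σ(ρt)_known − 3250 × (depth of known layers): K_1 = 72849.82 − 3250×25.462 = −9901.68; K_2 = 84036 − 3250×(1.587 + 29.24) = −16151.75.
Balance: K_1 − x×(3250 − 913) = K_2, so x = (K_1 − K_2)/(3250 − 913) = 6250.07/2337 = 2.67 km.

2.67 km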